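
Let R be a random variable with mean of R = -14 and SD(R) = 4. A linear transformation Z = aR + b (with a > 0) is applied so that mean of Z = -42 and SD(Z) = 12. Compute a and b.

SD(Z) = a·SD(R) (a > 0), so a = 12/4 = 3.
mean of Z = a·mean of R + b, so b = -42 − 3·(-14) = 0.

a = 3, b = 0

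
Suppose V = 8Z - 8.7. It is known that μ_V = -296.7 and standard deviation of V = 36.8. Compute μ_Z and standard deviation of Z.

From V = 8Z - 8.7: μ_V = a·μ_Z + b, so μ_Z = (μ_V − b)/a = (-296.7 − (-8.7))/8 = -36.
standard deviation of V = |a|·standard deviation of Z, so standard deviation of Z = 36.8/|8| = 4.6.

μ_Z = -36, standard deviation of Z = 4.6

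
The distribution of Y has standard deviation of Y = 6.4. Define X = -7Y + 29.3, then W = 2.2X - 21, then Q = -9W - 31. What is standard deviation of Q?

standard deviation of Q = 887.04

standard deviation of X = |-7|·6.4 = 44.8.
standard deviation of W = |2.2|·44.8 = 98.56.
standard deviation of Q = |-9|·98.56 = 887.04.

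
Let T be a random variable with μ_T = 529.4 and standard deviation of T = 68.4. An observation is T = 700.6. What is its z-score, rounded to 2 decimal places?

z = 2.50

z = (T − μ_T) / standard deviation of T = (700.6 − 529.4) / 68.4 ≈ 2.50.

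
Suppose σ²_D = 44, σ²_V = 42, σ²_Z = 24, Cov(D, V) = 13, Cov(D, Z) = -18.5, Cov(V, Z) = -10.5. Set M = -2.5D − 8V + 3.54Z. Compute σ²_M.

σ²_M = a²·σ²_D + b²·σ²_V + c²·σ²_Z + 2ab·Cov(D, V) + 2ac·Cov(D, Z) + 2bc·Cov(V, Z), with a = -2.5, b = -8, c = 3.54.
= 275 + 2688 + 300.7584 + 520 + 327.45 + 594.72
= 4705.9284.

σ²_M = 4705.9284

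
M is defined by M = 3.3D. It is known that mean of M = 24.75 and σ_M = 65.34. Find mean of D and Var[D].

From M = 3.3D: mean of M = a·mean of D + b, so mean of D = (mean of M − b)/a = (24.75 − 0)/3.3 = 7.5.
Var[M] = 65.34² = 4269.3156.
Var[M] = a²·Var[D], so Var[D] = 4269.3156/3.3² = 392.04.

mean of D = 7.5, Var[D] = 392.04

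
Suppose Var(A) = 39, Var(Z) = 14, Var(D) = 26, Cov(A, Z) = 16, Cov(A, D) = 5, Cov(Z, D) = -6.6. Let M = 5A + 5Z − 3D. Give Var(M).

Var(M) = 2407

Var(M) = a²·Var(A) + b²·Var(Z) + c²·Var(D) + 2ab·Cov(A, Z) + 2ac·Cov(A, D) + 2bc·Cov(Z, D), with a = 5, b = 5, c = -3.
= 975 + 350 + 234 + 800 + (-150) + 198
= 2407.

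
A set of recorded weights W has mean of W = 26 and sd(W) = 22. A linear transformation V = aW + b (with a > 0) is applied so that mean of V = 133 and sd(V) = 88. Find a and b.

a = 4, b = 29

sd(V) = a·sd(W) (a > 0), so a = 88/22 = 4.
mean of V = a·mean of W + b, so b = 133 − 4·26 = 29.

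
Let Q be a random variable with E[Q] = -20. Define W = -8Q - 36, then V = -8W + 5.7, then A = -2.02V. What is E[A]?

E[A] = 1992.326

E[W] = (-8)·(-20) + (-36) = 124.
E[V] = (-8)·124 + 5.7 = -986.3.
E[A] = (-2.02)·(-986.3) = 1992.326.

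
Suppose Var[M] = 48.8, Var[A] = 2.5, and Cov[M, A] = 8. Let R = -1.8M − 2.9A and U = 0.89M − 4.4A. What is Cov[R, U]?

By bilinearity, Cov[R, U] = ac·Var[M] + bd·Var[A] + (ad+bc)·Cov[M, A], with a=-1.8, b=-2.9, c=0.89, d=-4.4.
ac·Var[M] = (-1.8)·0.89·48.8 = -78.1776
bd·Var[A] = (-2.9)·(-4.4)·2.5 = 31.9
(ad+bc)·Cov[M, A] = (5.339)·8 = 42.712
Cov[R, U] = -78.1776 + 31.9 + 42.712 = -3.5656.

Cov[R, U] = -3.5656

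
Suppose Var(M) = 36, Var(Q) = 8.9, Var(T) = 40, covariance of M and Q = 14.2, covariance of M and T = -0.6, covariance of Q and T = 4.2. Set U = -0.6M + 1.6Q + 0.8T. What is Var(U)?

Var(U) = 45.408

Var(U) = a²·Var(M) + b²·Var(Q) + c²·Var(T) + 2ab·covariance of M and Q + 2ac·covariance of M and T + 2bc·covariance of Q and T, with a = -0.6, b = 1.6, c = 0.8.
= 12.96 + 22.784 + 25.6 + (-27.264) + 0.576 + 10.752
= 45.408.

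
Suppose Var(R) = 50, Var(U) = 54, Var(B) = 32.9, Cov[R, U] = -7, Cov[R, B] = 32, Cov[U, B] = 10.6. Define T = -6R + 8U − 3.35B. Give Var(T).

Var(T) = 7015.46025

Var(T) = a²·Var(R) + b²·Var(U) + c²·Var(B) + 2ab·Cov[R, U] + 2ac·Cov[R, B] + 2bc·Cov[U, B], with a = -6, b = 8, c = -3.35.
= 1800 + 3456 + 369.22025 + 672 + 1286.4 + (-568.16)
= 7015.46025.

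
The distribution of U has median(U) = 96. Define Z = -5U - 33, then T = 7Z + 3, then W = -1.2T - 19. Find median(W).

median(W) = 4286.6

median(Z) = (-5)·96 + (-33) = -513.
median(T) = 7·(-513) + 3 = -3588.
median(W) = (-1.2)·(-3588) + (-19) = 4286.6.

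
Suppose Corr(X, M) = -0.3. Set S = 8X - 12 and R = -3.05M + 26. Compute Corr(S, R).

Corr(S, R) = 0.3

Linear rescalings preserve |correlation|; the slopes 8 and -3.05 have opposite signs, so the correlation flips sign: Corr(S, R) = −Corr(X, M) = 0.3.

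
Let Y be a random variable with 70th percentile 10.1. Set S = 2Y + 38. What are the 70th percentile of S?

70th percentile of S = 58.2

Since a = 2 > 0 the transformation is increasing, so the 70th percentile of S = a·(P_{70} of Y) + b = 2·10.1 + 38 = 58.2.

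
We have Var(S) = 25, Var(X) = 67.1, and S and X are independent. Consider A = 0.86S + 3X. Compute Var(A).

Var(A) = 622.39

Var(A) = a²·Var(S) + b²·Var(X) + 2ab·Cov[S, X] with a = 0.86, b = 3.
Independence gives Cov[S, X] = 0.
= 0.86²·25 + 3²·67.1 + 2·0.86·3·0
= 18.49 + 603.9 + 0 = 622.39.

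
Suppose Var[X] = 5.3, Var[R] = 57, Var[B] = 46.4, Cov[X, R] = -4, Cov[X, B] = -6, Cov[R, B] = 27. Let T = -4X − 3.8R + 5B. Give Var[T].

Var[T] = a²·Var[X] + b²·Var[R] + c²·Var[B] + 2ab·Cov[X, R] + 2ac·Cov[X, B] + 2bc·Cov[R, B], with a = -4, b = -3.8, c = 5.
= 84.8 + 823.08 + 1160 + (-121.6) + 240 + (-1026)
= 1160.28.

Var[T] = 1160.28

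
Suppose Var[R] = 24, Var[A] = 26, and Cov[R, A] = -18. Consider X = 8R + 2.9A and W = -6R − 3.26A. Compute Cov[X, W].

Cov[X, W] = -615.164

By bilinearity, Cov[X, W] = ac·Var[R] + bd·Var[A] + (ad+bc)·Cov[R, A], with a=8, b=2.9, c=-6, d=-3.26.
ac·Var[R] = 8·(-6)·24 = -1152
bd·Var[A] = 2.9·(-3.26)·26 = -245.804
(ad+bc)·Cov[R, A] = (-43.48)·(-18) = 782.64
Cov[X, W] = -1152 + (-245.804) + 782.64 = -615.164.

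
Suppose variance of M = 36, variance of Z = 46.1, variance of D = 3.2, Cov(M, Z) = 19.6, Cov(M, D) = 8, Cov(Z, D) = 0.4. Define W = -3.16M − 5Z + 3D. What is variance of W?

variance of W = 1996.4616

variance of W = a²·variance of M + b²·variance of Z + c²·variance of D + 2ab·Cov(M, Z) + 2ac·Cov(M, D) + 2bc·Cov(Z, D), with a = -3.16, b = -5, c = 3.
= 359.4816 + 1152.5 + 28.8 + 619.36 + (-151.68) + (-12)
= 1996.4616.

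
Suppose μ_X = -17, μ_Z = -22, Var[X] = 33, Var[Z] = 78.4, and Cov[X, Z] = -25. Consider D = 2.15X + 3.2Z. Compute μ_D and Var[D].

μ_D = -106.95, Var[D] = 611.3585

μ_D = 2.15·μ_X + 3.2·μ_Z = 2.15·(-17) + 3.2·(-22) = -106.95.
Var[D] = a²·Var[X] + b²·Var[Z] + 2ab·Cov[X, Z] with a = 2.15, b = 3.2.
= 2.15²·33 + 3.2²·78.4 + 2·2.15·3.2·(-25)
= 152.5425 + 802.816 + (-344) = 611.3585.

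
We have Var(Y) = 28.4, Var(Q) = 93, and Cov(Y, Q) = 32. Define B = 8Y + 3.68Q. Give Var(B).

Var(B) = 4961.2032

Var(B) = a²·Var(Y) + b²·Var(Q) + 2ab·Cov(Y, Q) with a = 8, b = 3.68.
= 8²·28.4 + 3.68²·93 + 2·8·3.68·32
= 1817.6 + 1259.4432 + 1884.16 = 4961.2032.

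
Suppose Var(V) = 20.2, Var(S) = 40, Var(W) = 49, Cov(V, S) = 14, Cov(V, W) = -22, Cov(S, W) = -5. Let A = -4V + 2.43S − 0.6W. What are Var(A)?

Var(A) = a²·Var(V) + b²·Var(S) + c²·Var(W) + 2ab·Cov(V, S) + 2ac·Cov(V, W) + 2bc·Cov(S, W), with a = -4, b = 2.43, c = -0.6.
= 323.2 + 236.196 + 17.64 + (-272.16) + (-105.6) + 14.58
= 213.856.

Var(A) = 213.856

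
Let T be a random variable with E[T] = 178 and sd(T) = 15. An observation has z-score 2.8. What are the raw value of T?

T = E[T] + z·sd(T) = 178 + 2.8·15 = 220.

T = 220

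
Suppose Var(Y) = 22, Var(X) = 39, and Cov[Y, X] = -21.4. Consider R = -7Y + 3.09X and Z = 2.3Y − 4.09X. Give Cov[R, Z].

By bilinearity, Cov[R, Z] = ac·Var(Y) + bd·Var(X) + (ad+bc)·Cov[Y, X], with a=-7, b=3.09, c=2.3, d=-4.09.
ac·Var(Y) = (-7)·2.3·22 = -354.2
bd·Var(X) = 3.09·(-4.09)·39 = -492.8859
(ad+bc)·Cov[Y, X] = (35.737)·(-21.4) = -764.7718
Cov[R, Z] = -354.2 + (-492.8859) + (-764.7718) = -1611.8577.

Cov[R, Z] = -1611.8577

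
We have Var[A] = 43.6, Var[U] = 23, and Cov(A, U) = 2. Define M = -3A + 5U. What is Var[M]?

Var[M] = a²·Var[A] + b²·Var[U] + 2ab·Cov(A, U) with a = -3, b = 5.
= (-3)²·43.6 + 5²·23 + 2·(-3)·5·2
= 392.4 + 575 + (-60) = 907.4.

Var[M] = 907.4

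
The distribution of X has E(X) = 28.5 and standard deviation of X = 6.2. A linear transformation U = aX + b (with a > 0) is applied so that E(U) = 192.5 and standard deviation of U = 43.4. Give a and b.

standard deviation of U = a·standard deviation of X (a > 0), so a = 43.4/6.2 = 7.
E(U) = a·E(X) + b, so b = 192.5 − 7·28.5 = -7.

a = 7, b = -7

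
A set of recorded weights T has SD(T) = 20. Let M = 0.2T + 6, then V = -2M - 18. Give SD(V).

SD(V) = 8

SD(M) = |0.2|·20 = 4.
SD(V) = |-2|·4 = 8.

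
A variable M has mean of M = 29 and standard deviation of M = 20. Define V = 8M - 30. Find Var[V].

V = 8M - 30 is linear with a = 8, b = -30.
Var[M] = 20² = 400.
Var[V] = a²·Var[M] = 8²·400 = 25600 (the additive constant -30 does not affect variance).

Var[V] = 25600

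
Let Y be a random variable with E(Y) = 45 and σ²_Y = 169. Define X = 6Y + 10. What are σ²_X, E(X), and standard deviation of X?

X = 6Y + 10 is linear with a = 6, b = 10.
σ²_X = a²·σ²_Y = 6²·169 = 6084 (the additive constant 10 does not affect variance).
E(X) = a·E(Y) + b = 6·45 + 10 = 280.
standard deviation of Y = √169 = 13.
standard deviation of X = |a|·standard deviation of Y = |6|·13 = 78.

σ²_X = 6084, E(X) = 280, standard deviation of X = 78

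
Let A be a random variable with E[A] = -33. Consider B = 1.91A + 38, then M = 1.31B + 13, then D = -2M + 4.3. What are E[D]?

E[B] = 1.91·(-33) + 38 = -25.03.
E[M] = 1.31·(-25.03) + 13 = -19.7893.
E[D] = (-2)·(-19.7893) + 4.3 = 43.8786.

E[D] = 43.8786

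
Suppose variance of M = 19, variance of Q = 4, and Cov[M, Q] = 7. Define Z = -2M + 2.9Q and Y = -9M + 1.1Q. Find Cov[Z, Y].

By bilinearity, Cov[Z, Y] = ac·variance of M + bd·variance of Q + (ad+bc)·Cov[M, Q], with a=-2, b=2.9, c=-9, d=1.1.
ac·variance of M = (-2)·(-9)·19 = 342
bd·variance of Q = 2.9·1.1·4 = 12.76
(ad+bc)·Cov[M, Q] = (-28.3)·7 = -198.1
Cov[Z, Y] = 342 + 12.76 + (-198.1) = 156.66.

Cov[Z, Y] = 156.66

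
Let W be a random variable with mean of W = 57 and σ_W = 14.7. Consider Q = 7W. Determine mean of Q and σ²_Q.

Q = 7W is linear with a = 7, b = 0.
mean of Q = a·mean of W + b = 7·57 = 399.
σ²_W = 14.7² = 216.09.
σ²_Q = a²·σ²_W = 7²·216.09 = 10588.41.

mean of Q = 399, σ²_Q = 10588.41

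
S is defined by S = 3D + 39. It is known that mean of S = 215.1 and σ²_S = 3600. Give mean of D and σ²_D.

mean of D = 58.7, σ²_D = 400

From S = 3D + 39: mean of S = a·mean of D + b, so mean of D = (mean of S − b)/a = (215.1 − 39)/3 = 58.7.
σ²_S = a²·σ²_D, so σ²_D = 3600/3² = 400.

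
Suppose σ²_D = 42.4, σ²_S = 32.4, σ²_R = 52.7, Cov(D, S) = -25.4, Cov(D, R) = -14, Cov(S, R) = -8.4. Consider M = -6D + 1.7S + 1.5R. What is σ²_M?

σ²_M = a²·σ²_D + b²·σ²_S + c²·σ²_R + 2ab·Cov(D, S) + 2ac·Cov(D, R) + 2bc·Cov(S, R), with a = -6, b = 1.7, c = 1.5.
= 1526.4 + 93.636 + 118.575 + 518.16 + 252 + (-42.84)
= 2465.931.

σ²_M = 2465.931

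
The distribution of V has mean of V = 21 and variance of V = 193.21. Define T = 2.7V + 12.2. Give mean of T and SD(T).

mean of T = 68.9, SD(T) = 37.53

T = 2.7V + 12.2 is linear with a = 2.7, b = 12.2.
mean of T = a·mean of V + b = 2.7·21 + 12.2 = 68.9.
SD(V) = √193.21 = 13.9.
SD(T) = |a|·SD(V) = |2.7|·13.9 = 37.53.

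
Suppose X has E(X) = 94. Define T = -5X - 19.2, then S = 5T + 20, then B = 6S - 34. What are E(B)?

E(T) = (-5)·94 + (-19.2) = -489.2.
E(S) = 5·(-489.2) + 20 = -2426.
E(B) = 6·(-2426) + (-34) = -14590.

E(B) = -14590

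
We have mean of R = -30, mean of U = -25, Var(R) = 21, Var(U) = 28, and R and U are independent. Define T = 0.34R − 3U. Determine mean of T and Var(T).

mean of T = 0.34·mean of R + (-3)·mean of U = 0.34·(-30) + (-3)·(-25) = 64.8.
Var(T) = a²·Var(R) + b²·Var(U) + 2ab·Cov(R, U) with a = 0.34, b = -3.
Independence gives Cov(R, U) = 0.
= 0.34²·21 + (-3)²·28 + 2·0.34·(-3)·0
= 2.4276 + 252 + 0 = 254.4276.

mean of T = 64.8, Var(T) = 254.4276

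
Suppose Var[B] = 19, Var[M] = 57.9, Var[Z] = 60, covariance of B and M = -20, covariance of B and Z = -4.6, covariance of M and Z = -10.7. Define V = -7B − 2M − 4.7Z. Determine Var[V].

Var[V] = 1424.16

Var[V] = a²·Var[B] + b²·Var[M] + c²·Var[Z] + 2ab·covariance of B and M + 2ac·covariance of B and Z + 2bc·covariance of M and Z, with a = -7, b = -2, c = -4.7.
= 931 + 231.6 + 1325.4 + (-560) + (-302.68) + (-201.16)
= 1424.16.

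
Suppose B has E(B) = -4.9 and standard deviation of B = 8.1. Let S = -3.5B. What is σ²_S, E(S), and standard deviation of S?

σ²_S = 803.7225, E(S) = 17.15, standard deviation of S = 28.35

S = -3.5B is linear with a = -3.5, b = 0.
σ²_B = 8.1² = 65.61.
σ²_S = a²·σ²_B = (-3.5)²·65.61 = 803.7225.
E(S) = a·E(B) + b = (-3.5)·(-4.9) = 17.15.
standard deviation of S = |a|·standard deviation of B = |-3.5|·8.1 = 28.35.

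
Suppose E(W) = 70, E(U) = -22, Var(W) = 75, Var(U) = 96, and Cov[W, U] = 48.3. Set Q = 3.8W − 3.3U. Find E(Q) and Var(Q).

E(Q) = 338.6, Var(Q) = 917.076

E(Q) = 3.8·E(W) + (-3.3)·E(U) = 3.8·70 + (-3.3)·(-22) = 338.6.
Var(Q) = a²·Var(W) + b²·Var(U) + 2ab·Cov[W, U] with a = 3.8, b = -3.3.
= 3.8²·75 + (-3.3)²·96 + 2·3.8·(-3.3)·48.3
= 1083 + 1045.44 + (-1211.364) = 917.076.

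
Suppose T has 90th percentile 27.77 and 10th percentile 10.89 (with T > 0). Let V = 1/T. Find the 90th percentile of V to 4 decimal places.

90th percentile of V = 0.0918

1/T is decreasing on T > 0, so percentile order reverses: P_{90}(V) uses P_{10}(T) = 10.89.
P_{90}(V) = 1/10.89 ≈ 0.0918.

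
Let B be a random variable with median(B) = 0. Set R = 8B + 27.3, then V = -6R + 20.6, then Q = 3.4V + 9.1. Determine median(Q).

median(Q) = -477.78

median(R) = 8·0 + 27.3 = 27.3.
median(V) = (-6)·27.3 + 20.6 = -143.2.
median(Q) = 3.4·(-143.2) + 9.1 = -477.78.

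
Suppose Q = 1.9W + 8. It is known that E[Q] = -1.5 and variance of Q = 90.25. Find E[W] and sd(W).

E[W] = -5, sd(W) = 5

From Q = 1.9W + 8: E[Q] = a·E[W] + b, so E[W] = (E[Q] − b)/a = (-1.5 − 8)/1.9 = -5.
sd(Q) = √90.25 = 9.5.
sd(Q) = |a|·sd(W), so sd(W) = 9.5/|1.9| = 5.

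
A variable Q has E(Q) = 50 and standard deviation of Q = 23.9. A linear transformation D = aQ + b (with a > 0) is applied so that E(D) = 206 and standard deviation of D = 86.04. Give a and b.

a = 3.6, b = 26

standard deviation of D = a·standard deviation of Q (a > 0), so a = 86.04/23.9 = 3.6.
E(D) = a·E(Q) + b, so b = 206 − 3.6·50 = 26.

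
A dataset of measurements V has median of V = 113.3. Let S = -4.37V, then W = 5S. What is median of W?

median of W = -2475.605

median of S = (-4.37)·113.3 = -495.121.
median of W = 5·(-495.121) = -2475.605.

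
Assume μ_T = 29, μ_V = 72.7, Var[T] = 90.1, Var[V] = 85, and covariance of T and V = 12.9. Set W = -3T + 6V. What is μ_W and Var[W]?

μ_W = (-3)·μ_T + 6·μ_V = (-3)·29 + 6·72.7 = 349.2.
Var[W] = a²·Var[T] + b²·Var[V] + 2ab·covariance of T and V with a = -3, b = 6.
= (-3)²·90.1 + 6²·85 + 2·(-3)·6·12.9
= 810.9 + 3060 + (-464.4) = 3406.5.

μ_W = 349.2, Var[W] = 3406.5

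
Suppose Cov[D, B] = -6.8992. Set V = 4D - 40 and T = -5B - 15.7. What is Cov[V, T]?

Cov[V, T] = 137.984

Cov[V, T] = a·c·Cov[D, B] = 4·(-5)·(-6.8992) = 137.984. Additive constants drop out.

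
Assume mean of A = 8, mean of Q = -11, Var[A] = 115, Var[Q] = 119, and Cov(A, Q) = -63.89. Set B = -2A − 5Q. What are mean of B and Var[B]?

mean of B = 39, Var[B] = 2157.2

mean of B = (-2)·mean of A + (-5)·mean of Q = (-2)·8 + (-5)·(-11) = 39.
Var[B] = a²·Var[A] + b²·Var[Q] + 2ab·Cov(A, Q) with a = -2, b = -5.
= (-2)²·115 + (-5)²·119 + 2·(-2)·(-5)·(-63.89)
= 460 + 2975 + (-1277.8) = 2157.2.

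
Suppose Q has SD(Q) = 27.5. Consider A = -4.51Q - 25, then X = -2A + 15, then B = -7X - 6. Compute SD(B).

SD(B) = 1736.35

SD(A) = |-4.51|·27.5 = 124.025.
SD(X) = |-2|·124.025 = 248.05.
SD(B) = |-7|·248.05 = 1736.35.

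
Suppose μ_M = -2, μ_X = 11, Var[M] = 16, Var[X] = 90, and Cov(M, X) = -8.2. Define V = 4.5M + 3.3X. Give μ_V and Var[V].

μ_V = 4.5·μ_M + 3.3·μ_X = 4.5·(-2) + 3.3·11 = 27.3.
Var[V] = a²·Var[M] + b²·Var[X] + 2ab·Cov(M, X) with a = 4.5, b = 3.3.
= 4.5²·16 + 3.3²·90 + 2·4.5·3.3·(-8.2)
= 324 + 980.1 + (-243.54) = 1060.56.

μ_V = 27.3, Var[V] = 1060.56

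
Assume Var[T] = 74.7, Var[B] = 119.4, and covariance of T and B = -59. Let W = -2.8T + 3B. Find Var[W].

Var[W] = 2651.448

Var[W] = a²·Var[T] + b²·Var[B] + 2ab·covariance of T and B with a = -2.8, b = 3.
= (-2.8)²·74.7 + 3²·119.4 + 2·(-2.8)·3·(-59)
= 585.648 + 1074.6 + 991.2 = 2651.448.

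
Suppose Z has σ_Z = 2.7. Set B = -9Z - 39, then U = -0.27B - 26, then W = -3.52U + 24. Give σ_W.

σ_W = 23.09472

σ_B = |-9|·2.7 = 24.3.
σ_U = |-0.27|·24.3 = 6.561.
σ_W = |-3.52|·6.561 = 23.09472.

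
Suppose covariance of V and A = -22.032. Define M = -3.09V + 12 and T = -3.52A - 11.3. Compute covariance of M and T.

covariance of M and T = a·c·covariance of V and A = (-3.09)·(-3.52)·(-22.032) = -239.6376576. Additive constants drop out.

covariance of M and T = -239.6376576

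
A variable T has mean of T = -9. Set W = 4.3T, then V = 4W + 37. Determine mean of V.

mean of W = 4.3·(-9) = -38.7.
mean of V = 4·(-38.7) + 37 = -117.8.

mean of V = -117.8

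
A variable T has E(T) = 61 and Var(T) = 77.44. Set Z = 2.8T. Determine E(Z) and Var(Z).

E(Z) = 170.8, Var(Z) = 607.1296

Z = 2.8T is linear with a = 2.8, b = 0.
E(Z) = a·E(T) + b = 2.8·61 = 170.8.
Var(Z) = a²·Var(T) = 2.8²·77.44 = 607.1296.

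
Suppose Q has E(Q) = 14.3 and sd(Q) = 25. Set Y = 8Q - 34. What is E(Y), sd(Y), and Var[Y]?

E(Y) = 80.4, sd(Y) = 200, Var[Y] = 40000

Y = 8Q - 34 is linear with a = 8, b = -34.
E(Y) = a·E(Q) + b = 8·14.3 + (-34) = 80.4.
sd(Y) = |a|·sd(Q) = |8|·25 = 200.
Var[Q] = 25² = 625.
Var[Y] = a²·Var[Q] = 8²·625 = 40000 (the additive constant -34 does not affect variance).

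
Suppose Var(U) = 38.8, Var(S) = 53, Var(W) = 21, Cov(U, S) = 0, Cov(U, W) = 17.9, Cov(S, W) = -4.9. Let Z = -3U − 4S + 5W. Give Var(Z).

Var(Z) = 1381.2

Var(Z) = a²·Var(U) + b²·Var(S) + c²·Var(W) + 2ab·Cov(U, S) + 2ac·Cov(U, W) + 2bc·Cov(S, W), with a = -3, b = -4, c = 5.
= 349.2 + 848 + 525 + 0 + (-537) + 196
= 1381.2.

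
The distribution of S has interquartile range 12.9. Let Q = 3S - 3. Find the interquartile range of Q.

IQR(Q) = 38.7

Under Q = aS + b, IQR(Q) = |a|·IQR(S) = |3|·12.9 = 38.7 (shifts cancel; spread scales by |a|).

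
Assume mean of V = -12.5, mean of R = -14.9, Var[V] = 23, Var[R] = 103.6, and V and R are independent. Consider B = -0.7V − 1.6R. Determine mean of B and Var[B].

mean of B = (-0.7)·mean of V + (-1.6)·mean of R = (-0.7)·(-12.5) + (-1.6)·(-14.9) = 32.59.
Var[B] = a²·Var[V] + b²·Var[R] + 2ab·Cov[V, R] with a = -0.7, b = -1.6.
Independence gives Cov[V, R] = 0.
= (-0.7)²·23 + (-1.6)²·103.6 + 2·(-0.7)·(-1.6)·0
= 11.27 + 265.216 + 0 = 276.486.

mean of B = 32.59, Var[B] = 276.486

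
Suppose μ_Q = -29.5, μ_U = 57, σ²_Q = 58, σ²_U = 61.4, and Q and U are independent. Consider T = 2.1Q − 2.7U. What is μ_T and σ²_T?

μ_T = 2.1·μ_Q + (-2.7)·μ_U = 2.1·(-29.5) + (-2.7)·57 = -215.85.
σ²_T = a²·σ²_Q + b²·σ²_U + 2ab·covariance of Q and U with a = 2.1, b = -2.7.
Independence gives covariance of Q and U = 0.
= 2.1²·58 + (-2.7)²·61.4 + 2·2.1·(-2.7)·0
= 255.78 + 447.606 + 0 = 703.386.

μ_T = -215.85, σ²_T = 703.386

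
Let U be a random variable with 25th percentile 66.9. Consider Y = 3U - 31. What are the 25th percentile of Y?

Since a = 3 > 0 the transformation is increasing, so the 25th percentile of Y = a·(P_{25} of U) + b = 3·66.9 + (-31) = 169.7.

25th percentile of Y = 169.7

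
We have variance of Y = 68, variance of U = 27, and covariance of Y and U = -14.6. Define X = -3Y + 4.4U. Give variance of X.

variance of X = 1520.16

variance of X = a²·variance of Y + b²·variance of U + 2ab·covariance of Y and U with a = -3, b = 4.4.
= (-3)²·68 + 4.4²·27 + 2·(-3)·4.4·(-14.6)
= 612 + 522.72 + 385.44 = 1520.16.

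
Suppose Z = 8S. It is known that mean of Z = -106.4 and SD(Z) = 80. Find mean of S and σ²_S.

From Z = 8S: mean of Z = a·mean of S + b, so mean of S = (mean of Z − b)/a = (-106.4 − 0)/8 = -13.3.
σ²_Z = 80² = 6400.
σ²_Z = a²·σ²_S, so σ²_S = 6400/8² = 100.

mean of S = -13.3, σ²_S = 100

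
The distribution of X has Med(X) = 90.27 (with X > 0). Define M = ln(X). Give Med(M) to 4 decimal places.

Med(M) = 4.5028

ln(X) is monotone on this domain, so Med(M) = ln(90.27) ≈ 4.5028.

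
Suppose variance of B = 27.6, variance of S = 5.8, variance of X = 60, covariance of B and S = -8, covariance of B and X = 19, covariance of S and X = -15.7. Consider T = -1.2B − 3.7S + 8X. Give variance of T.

variance of T = 4452.746

variance of T = a²·variance of B + b²·variance of S + c²·variance of X + 2ab·covariance of B and S + 2ac·covariance of B and X + 2bc·covariance of S and X, with a = -1.2, b = -3.7, c = 8.
= 39.744 + 79.402 + 3840 + (-71.04) + (-364.8) + 929.44
= 4452.746.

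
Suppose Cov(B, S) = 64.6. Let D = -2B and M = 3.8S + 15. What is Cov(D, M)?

Cov(D, M) = a·c·Cov(B, S) = (-2)·3.8·64.6 = -490.96. Additive constants drop out.

Cov(D, M) = -490.96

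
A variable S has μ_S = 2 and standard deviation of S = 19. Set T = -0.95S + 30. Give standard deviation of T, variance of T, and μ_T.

standard deviation of T = 18.05, variance of T = 325.8025, μ_T = 28.1

T = -0.95S + 30 is linear with a = -0.95, b = 30.
standard deviation of T = |a|·standard deviation of S = |-0.95|·19 = 18.05.
variance of S = 19² = 361.
variance of T = a²·variance of S = (-0.95)²·361 = 325.8025 (the additive constant 30 does not affect variance).
μ_T = a·μ_S + b = (-0.95)·2 + 30 = 28.1.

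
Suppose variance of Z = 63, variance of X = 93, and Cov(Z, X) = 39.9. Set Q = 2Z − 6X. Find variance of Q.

variance of Q = 2642.4

variance of Q = a²·variance of Z + b²·variance of X + 2ab·Cov(Z, X) with a = 2, b = -6.
= 2²·63 + (-6)²·93 + 2·2·(-6)·39.9
= 252 + 3348 + (-957.6) = 2642.4.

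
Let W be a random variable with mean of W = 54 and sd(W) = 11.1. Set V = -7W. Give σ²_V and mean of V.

V = -7W is linear with a = -7, b = 0.
σ²_W = 11.1² = 123.21.
σ²_V = a²·σ²_W = (-7)²·123.21 = 6037.29.
mean of V = a·mean of W + b = (-7)·54 = -378.

σ²_V = 6037.29, mean of V = -378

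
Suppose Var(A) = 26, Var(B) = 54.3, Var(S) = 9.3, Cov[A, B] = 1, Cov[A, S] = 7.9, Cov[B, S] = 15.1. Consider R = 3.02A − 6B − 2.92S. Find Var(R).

Var(R) = a²·Var(A) + b²·Var(B) + c²·Var(S) + 2ab·Cov[A, B] + 2ac·Cov[A, S] + 2bc·Cov[B, S], with a = 3.02, b = -6, c = -2.92.
= 237.1304 + 1954.8 + 79.29552 + (-36.24) + (-139.33072) + 529.104
= 2624.7592.

Var(R) = 2624.7592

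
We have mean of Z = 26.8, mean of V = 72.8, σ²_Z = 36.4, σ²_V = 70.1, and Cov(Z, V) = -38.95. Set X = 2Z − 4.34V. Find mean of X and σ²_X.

mean of X = -262.352, σ²_X = 2142.14756

mean of X = 2·mean of Z + (-4.34)·mean of V = 2·26.8 + (-4.34)·72.8 = -262.352.
σ²_X = a²·σ²_Z + b²·σ²_V + 2ab·Cov(Z, V) with a = 2, b = -4.34.
= 2²·36.4 + (-4.34)²·70.1 + 2·2·(-4.34)·(-38.95)
= 145.6 + 1320.37556 + 676.172 = 2142.14756.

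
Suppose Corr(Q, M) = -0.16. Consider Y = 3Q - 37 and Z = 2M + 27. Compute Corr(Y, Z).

Linear rescalings preserve correlation up to sign; here the slopes 3 and 2 have the same sign, so Corr(Y, Z) = Corr(Q, M) = -0.16.

Corr(Y, Z) = -0.16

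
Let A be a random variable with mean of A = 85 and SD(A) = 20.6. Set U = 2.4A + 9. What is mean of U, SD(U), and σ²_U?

mean of U = 213, SD(U) = 49.44, σ²_U = 2444.3136

U = 2.4A + 9 is linear with a = 2.4, b = 9.
mean of U = a·mean of A + b = 2.4·85 + 9 = 213.
SD(U) = |a|·SD(A) = |2.4|·20.6 = 49.44.
σ²_A = 20.6² = 424.36.
σ²_U = a²·σ²_A = 2.4²·424.36 = 2444.3136 (the additive constant 9 does not affect variance).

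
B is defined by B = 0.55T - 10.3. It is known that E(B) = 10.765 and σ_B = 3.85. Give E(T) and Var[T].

E(T) = 38.3, Var[T] = 49

From B = 0.55T - 10.3: E(B) = a·E(T) + b, so E(T) = (E(B) − b)/a = (10.765 − (-10.3))/0.55 = 38.3.
Var[B] = 3.85² = 14.8225.
Var[B] = a²·Var[T], so Var[T] = 14.8225/0.55² = 49.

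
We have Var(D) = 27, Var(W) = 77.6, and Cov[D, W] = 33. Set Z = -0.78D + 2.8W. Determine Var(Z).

Var(Z) = a²·Var(D) + b²·Var(W) + 2ab·Cov[D, W] with a = -0.78, b = 2.8.
= (-0.78)²·27 + 2.8²·77.6 + 2·(-0.78)·2.8·33
= 16.4268 + 608.384 + (-144.144) = 480.6668.

Var(Z) = 480.6668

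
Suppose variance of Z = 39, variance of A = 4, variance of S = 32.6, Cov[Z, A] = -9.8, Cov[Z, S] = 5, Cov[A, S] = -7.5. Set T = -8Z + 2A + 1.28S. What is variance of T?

variance of T = 2738.21184

variance of T = a²·variance of Z + b²·variance of A + c²·variance of S + 2ab·Cov[Z, A] + 2ac·Cov[Z, S] + 2bc·Cov[A, S], with a = -8, b = 2, c = 1.28.
= 2496 + 16 + 53.41184 + 313.6 + (-102.4) + (-38.4)
= 2738.21184.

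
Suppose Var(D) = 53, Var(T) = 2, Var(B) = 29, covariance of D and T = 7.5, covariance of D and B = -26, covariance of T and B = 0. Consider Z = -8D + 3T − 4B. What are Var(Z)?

Var(Z) = a²·Var(D) + b²·Var(T) + c²·Var(B) + 2ab·covariance of D and T + 2ac·covariance of D and B + 2bc·covariance of T and B, with a = -8, b = 3, c = -4.
= 3392 + 18 + 464 + (-360) + (-1664) + 0
= 1850.

Var(Z) = 1850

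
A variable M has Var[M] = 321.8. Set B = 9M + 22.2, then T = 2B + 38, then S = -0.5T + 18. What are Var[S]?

Var[S] = 26065.8

Var[B] = 9²·321.8 = 26065.8.
Var[T] = 2²·26065.8 = 104263.2.
Var[S] = (-0.5)²·104263.2 = 26065.8.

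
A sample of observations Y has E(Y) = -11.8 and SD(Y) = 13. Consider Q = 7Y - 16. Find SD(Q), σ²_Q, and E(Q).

SD(Q) = 91, σ²_Q = 8281, E(Q) = -98.6

Q = 7Y - 16 is linear with a = 7, b = -16.
SD(Q) = |a|·SD(Y) = |7|·13 = 91.
σ²_Y = 13² = 169.
σ²_Q = a²·σ²_Y = 7²·169 = 8281 (the additive constant -16 does not affect variance).
E(Q) = a·E(Y) + b = 7·(-11.8) + (-16) = -98.6.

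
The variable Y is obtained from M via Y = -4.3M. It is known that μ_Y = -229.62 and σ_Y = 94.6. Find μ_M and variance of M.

From Y = -4.3M: μ_Y = a·μ_M + b, so μ_M = (μ_Y − b)/a = (-229.62 − 0)/(-4.3) = 53.4.
variance of Y = 94.6² = 8949.16.
variance of Y = a²·variance of M, so variance of M = 8949.16/(-4.3)² = 484.

μ_M = 53.4, variance of M = 484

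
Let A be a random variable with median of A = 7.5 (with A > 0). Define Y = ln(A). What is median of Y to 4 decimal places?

median of Y = 2.0149

ln(A) is monotone on this domain, so median of Y = ln(7.5) ≈ 2.0149.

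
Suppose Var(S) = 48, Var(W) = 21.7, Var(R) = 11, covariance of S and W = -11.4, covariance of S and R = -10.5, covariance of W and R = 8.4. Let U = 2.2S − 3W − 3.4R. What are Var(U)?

Var(U) = 1033.7

Var(U) = a²·Var(S) + b²·Var(W) + c²·Var(R) + 2ab·covariance of S and W + 2ac·covariance of S and R + 2bc·covariance of W and R, with a = 2.2, b = -3, c = -3.4.
= 232.32 + 195.3 + 127.16 + 150.48 + 157.08 + 171.36
= 1033.7.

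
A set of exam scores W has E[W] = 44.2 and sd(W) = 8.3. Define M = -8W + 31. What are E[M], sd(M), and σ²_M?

M = -8W + 31 is linear with a = -8, b = 31.
E[M] = a·E[W] + b = (-8)·44.2 + 31 = -322.6.
sd(M) = |a|·sd(W) = |-8|·8.3 = 66.4.
σ²_W = 8.3² = 68.89.
σ²_M = a²·σ²_W = (-8)²·68.89 = 4408.96 (the additive constant 31 does not affect variance).

E[M] = -322.6, sd(M) = 66.4, σ²_M = 4408.96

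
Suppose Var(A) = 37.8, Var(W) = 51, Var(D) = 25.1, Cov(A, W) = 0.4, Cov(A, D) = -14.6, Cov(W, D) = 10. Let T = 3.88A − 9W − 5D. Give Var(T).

Var(T) = a²·Var(A) + b²·Var(W) + c²·Var(D) + 2ab·Cov(A, W) + 2ac·Cov(A, D) + 2bc·Cov(W, D), with a = 3.88, b = -9, c = -5.
= 569.05632 + 4131 + 627.5 + (-27.936) + 566.48 + 900
= 6766.10032.

Var(T) = 6766.10032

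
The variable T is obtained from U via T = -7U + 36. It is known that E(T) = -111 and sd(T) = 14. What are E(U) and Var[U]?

E(U) = 21, Var[U] = 4

From T = -7U + 36: E(T) = a·E(U) + b, so E(U) = (E(T) − b)/a = (-111 − 36)/(-7) = 21.
Var[T] = 14² = 196.
Var[T] = a²·Var[U], so Var[U] = 196/(-7)² = 4.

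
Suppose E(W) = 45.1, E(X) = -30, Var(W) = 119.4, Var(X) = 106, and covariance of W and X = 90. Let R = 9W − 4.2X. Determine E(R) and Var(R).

E(R) = 531.9, Var(R) = 4737.24

E(R) = 9·E(W) + (-4.2)·E(X) = 9·45.1 + (-4.2)·(-30) = 531.9.
Var(R) = a²·Var(W) + b²·Var(X) + 2ab·covariance of W and X with a = 9, b = -4.2.
= 9²·119.4 + (-4.2)²·106 + 2·9·(-4.2)·90
= 9671.4 + 1869.84 + (-6804) = 4737.24.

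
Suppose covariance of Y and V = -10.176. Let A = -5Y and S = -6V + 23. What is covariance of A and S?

covariance of A and S = -305.28

covariance of A and S = a·c·covariance of Y and V = (-5)·(-6)·(-10.176) = -305.28. Additive constants drop out.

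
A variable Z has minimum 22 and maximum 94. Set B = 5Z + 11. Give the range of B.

Range of Z = 94 − 22 = 72.
Range(B) = |a|·Range(Z) = |5|·72 = 360.

Range(B) = 360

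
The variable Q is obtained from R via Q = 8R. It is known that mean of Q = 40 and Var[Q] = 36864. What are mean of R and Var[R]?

mean of R = 5, Var[R] = 576

From Q = 8R: mean of Q = a·mean of R + b, so mean of R = (mean of Q − b)/a = (40 − 0)/8 = 5.
Var[Q] = a²·Var[R], so Var[R] = 36864/8² = 576.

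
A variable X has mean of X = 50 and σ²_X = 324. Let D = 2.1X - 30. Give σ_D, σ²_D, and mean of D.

σ_D = 37.8, σ²_D = 1428.84, mean of D = 75

D = 2.1X - 30 is linear with a = 2.1, b = -30.
σ_X = √324 = 18.
σ_D = |a|·σ_X = |2.1|·18 = 37.8.
σ²_D = a²·σ²_X = 2.1²·324 = 1428.84 (the additive constant -30 does not affect variance).
mean of D = a·mean of X + b = 2.1·50 + (-30) = 75.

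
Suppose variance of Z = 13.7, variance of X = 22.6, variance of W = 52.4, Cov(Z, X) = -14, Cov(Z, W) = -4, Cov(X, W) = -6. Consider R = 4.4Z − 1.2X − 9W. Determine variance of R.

variance of R = a²·variance of Z + b²·variance of X + c²·variance of W + 2ab·Cov(Z, X) + 2ac·Cov(Z, W) + 2bc·Cov(X, W), with a = 4.4, b = -1.2, c = -9.
= 265.232 + 32.544 + 4244.4 + 147.84 + 316.8 + (-129.6)
= 4877.216.

variance of R = 4877.216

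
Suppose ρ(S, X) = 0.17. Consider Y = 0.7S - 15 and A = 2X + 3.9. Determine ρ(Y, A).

Linear rescalings preserve correlation up to sign; here the slopes 0.7 and 2 have the same sign, so ρ(Y, A) = ρ(S, X) = 0.17.

ρ(Y, A) = 0.17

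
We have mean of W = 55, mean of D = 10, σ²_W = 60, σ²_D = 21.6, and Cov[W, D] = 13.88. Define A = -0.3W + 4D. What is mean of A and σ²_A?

mean of A = (-0.3)·mean of W + 4·mean of D = (-0.3)·55 + 4·10 = 23.5.
σ²_A = a²·σ²_W + b²·σ²_D + 2ab·Cov[W, D] with a = -0.3, b = 4.
= (-0.3)²·60 + 4²·21.6 + 2·(-0.3)·4·13.88
= 5.4 + 345.6 + (-33.312) = 317.688.

mean of A = 23.5, σ²_A = 317.688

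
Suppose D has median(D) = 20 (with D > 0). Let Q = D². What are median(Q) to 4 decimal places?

D² is monotone on this domain, so median(Q) = square(20) = 400.

median(Q) = 400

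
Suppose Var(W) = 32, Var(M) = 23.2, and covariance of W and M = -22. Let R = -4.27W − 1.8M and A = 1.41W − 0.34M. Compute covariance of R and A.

covariance of R and A = -154.5676

By bilinearity, covariance of R and A = ac·Var(W) + bd·Var(M) + (ad+bc)·covariance of W and M, with a=-4.27, b=-1.8, c=1.41, d=-0.34.
ac·Var(W) = (-4.27)·1.41·32 = -192.6624
bd·Var(M) = (-1.8)·(-0.34)·23.2 = 14.1984
(ad+bc)·covariance of W and M = (-1.0862)·(-22) = 23.8964
covariance of R and A = -192.6624 + 14.1984 + 23.8964 = -154.5676.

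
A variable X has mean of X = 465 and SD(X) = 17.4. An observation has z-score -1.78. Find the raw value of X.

X = mean of X + z·SD(X) = 465 + (-1.78)·17.4 = 434.028.

X = 434.028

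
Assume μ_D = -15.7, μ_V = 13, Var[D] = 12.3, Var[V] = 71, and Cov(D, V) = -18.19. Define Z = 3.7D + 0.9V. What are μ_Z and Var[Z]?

μ_Z = -46.39, Var[Z] = 104.7516

μ_Z = 3.7·μ_D + 0.9·μ_V = 3.7·(-15.7) + 0.9·13 = -46.39.
Var[Z] = a²·Var[D] + b²·Var[V] + 2ab·Cov(D, V) with a = 3.7, b = 0.9.
= 3.7²·12.3 + 0.9²·71 + 2·3.7·0.9·(-18.19)
= 168.387 + 57.51 + (-121.1454) = 104.7516.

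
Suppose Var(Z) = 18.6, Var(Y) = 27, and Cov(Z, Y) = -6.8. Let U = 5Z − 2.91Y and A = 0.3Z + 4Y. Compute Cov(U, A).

Cov(U, A) = -416.4436

By bilinearity, Cov(U, A) = ac·Var(Z) + bd·Var(Y) + (ad+bc)·Cov(Z, Y), with a=5, b=-2.91, c=0.3, d=4.
ac·Var(Z) = 5·0.3·18.6 = 27.9
bd·Var(Y) = (-2.91)·4·27 = -314.28
(ad+bc)·Cov(Z, Y) = (19.127)·(-6.8) = -130.0636
Cov(U, A) = 27.9 + (-314.28) + (-130.0636) = -416.4436.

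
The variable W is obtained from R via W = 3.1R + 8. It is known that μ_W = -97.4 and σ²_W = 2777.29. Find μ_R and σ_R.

From W = 3.1R + 8: μ_W = a·μ_R + b, so μ_R = (μ_W − b)/a = (-97.4 − 8)/3.1 = -34.
σ_W = √2777.29 = 52.7.
σ_W = |a|·σ_R, so σ_R = 52.7/|3.1| = 17.

μ_R = -34, σ_R = 17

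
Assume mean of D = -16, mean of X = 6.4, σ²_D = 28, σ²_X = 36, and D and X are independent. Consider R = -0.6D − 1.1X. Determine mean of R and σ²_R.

mean of R = (-0.6)·mean of D + (-1.1)·mean of X = (-0.6)·(-16) + (-1.1)·6.4 = 2.56.
σ²_R = a²·σ²_D + b²·σ²_X + 2ab·Cov[D, X] with a = -0.6, b = -1.1.
Independence gives Cov[D, X] = 0.
= (-0.6)²·28 + (-1.1)²·36 + 2·(-0.6)·(-1.1)·0
= 10.08 + 43.56 + 0 = 53.64.

mean of R = 2.56, σ²_R = 53.64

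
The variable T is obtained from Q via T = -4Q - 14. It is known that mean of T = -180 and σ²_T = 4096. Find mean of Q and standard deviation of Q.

mean of Q = 41.5, standard deviation of Q = 16

From T = -4Q - 14: mean of T = a·mean of Q + b, so mean of Q = (mean of T − b)/a = (-180 − (-14))/(-4) = 41.5.
standard deviation of T = √4096 = 64.
standard deviation of T = |a|·standard deviation of Q, so standard deviation of Q = 64/|-4| = 16.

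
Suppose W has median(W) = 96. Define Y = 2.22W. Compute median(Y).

median(Y) = 213.12

A linear map preserves order up to sign, so median(Y) = a·median(W) + b = 2.22·96 = 213.12.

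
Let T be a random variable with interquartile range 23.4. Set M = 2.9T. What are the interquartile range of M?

Under M = aT + b, IQR(M) = |a|·IQR(T) = |2.9|·23.4 = 67.86 (shifts cancel; spread scales by |a|).

IQR(M) = 67.86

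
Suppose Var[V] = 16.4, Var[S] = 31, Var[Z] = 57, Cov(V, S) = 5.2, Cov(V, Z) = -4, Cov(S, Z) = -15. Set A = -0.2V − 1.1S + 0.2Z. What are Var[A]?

Var[A] = 49.654

Var[A] = a²·Var[V] + b²·Var[S] + c²·Var[Z] + 2ab·Cov(V, S) + 2ac·Cov(V, Z) + 2bc·Cov(S, Z), with a = -0.2, b = -1.1, c = 0.2.
= 0.656 + 37.51 + 2.28 + 2.288 + 0.32 + 6.6
= 49.654.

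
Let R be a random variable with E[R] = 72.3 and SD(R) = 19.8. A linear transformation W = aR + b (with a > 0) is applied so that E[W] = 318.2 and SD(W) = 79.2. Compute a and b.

SD(W) = a·SD(R) (a > 0), so a = 79.2/19.8 = 4.
E[W] = a·E[R] + b, so b = 318.2 − 4·72.3 = 29.

a = 4, b = 29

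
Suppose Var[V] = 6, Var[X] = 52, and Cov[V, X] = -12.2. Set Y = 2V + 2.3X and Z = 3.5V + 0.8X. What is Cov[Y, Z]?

Cov[Y, Z] = 19.95

By bilinearity, Cov[Y, Z] = ac·Var[V] + bd·Var[X] + (ad+bc)·Cov[V, X], with a=2, b=2.3, c=3.5, d=0.8.
ac·Var[V] = 2·3.5·6 = 42
bd·Var[X] = 2.3·0.8·52 = 95.68
(ad+bc)·Cov[V, X] = (9.65)·(-12.2) = -117.73
Cov[Y, Z] = 42 + 95.68 + (-117.73) = 19.95.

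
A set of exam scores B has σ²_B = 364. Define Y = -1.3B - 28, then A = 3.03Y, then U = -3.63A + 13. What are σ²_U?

σ²_Y = (-1.3)²·364 = 615.16.
σ²_A = 3.03²·615.16 = 5647.722444.
σ²_U = (-3.63)²·5647.722444 = 74419.4738723436.

σ²_U = 74419.4738723436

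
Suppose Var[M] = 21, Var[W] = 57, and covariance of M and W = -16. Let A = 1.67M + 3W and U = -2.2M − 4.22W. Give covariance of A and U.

covariance of A and U = -580.4156

By bilinearity, covariance of A and U = ac·Var[M] + bd·Var[W] + (ad+bc)·covariance of M and W, with a=1.67, b=3, c=-2.2, d=-4.22.
ac·Var[M] = 1.67·(-2.2)·21 = -77.154
bd·Var[W] = 3·(-4.22)·57 = -721.62
(ad+bc)·covariance of M and W = (-13.6474)·(-16) = 218.3584
covariance of A and U = -77.154 + (-721.62) + 218.3584 = -580.4156.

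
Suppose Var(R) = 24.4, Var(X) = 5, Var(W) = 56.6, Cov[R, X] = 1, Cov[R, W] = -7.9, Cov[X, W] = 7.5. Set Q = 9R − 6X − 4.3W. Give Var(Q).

Var(Q) = 4093.394

Var(Q) = a²·Var(R) + b²·Var(X) + c²·Var(W) + 2ab·Cov[R, X] + 2ac·Cov[R, W] + 2bc·Cov[X, W], with a = 9, b = -6, c = -4.3.
= 1976.4 + 180 + 1046.534 + (-108) + 611.46 + 387
= 4093.394.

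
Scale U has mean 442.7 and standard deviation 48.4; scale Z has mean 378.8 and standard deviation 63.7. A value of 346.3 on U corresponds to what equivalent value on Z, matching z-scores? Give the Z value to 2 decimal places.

z = (346.3 − 442.7)/48.4 ≈ -1.9917.
Z = 378.8 + z·63.7 = 378.8 + (346.3 − 442.7)·63.7/48.4 ≈ 251.93.

Z = 251.93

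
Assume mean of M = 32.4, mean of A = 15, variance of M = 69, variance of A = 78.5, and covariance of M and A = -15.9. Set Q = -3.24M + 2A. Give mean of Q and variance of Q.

mean of Q = -74.976, variance of Q = 1244.3984

mean of Q = (-3.24)·mean of M + 2·mean of A = (-3.24)·32.4 + 2·15 = -74.976.
variance of Q = a²·variance of M + b²·variance of A + 2ab·covariance of M and A with a = -3.24, b = 2.
= (-3.24)²·69 + 2²·78.5 + 2·(-3.24)·2·(-15.9)
= 724.3344 + 314 + 206.064 = 1244.3984.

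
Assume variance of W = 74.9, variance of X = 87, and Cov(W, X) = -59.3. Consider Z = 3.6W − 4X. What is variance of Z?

variance of Z = 4070.544

variance of Z = a²·variance of W + b²·variance of X + 2ab·Cov(W, X) with a = 3.6, b = -4.
= 3.6²·74.9 + (-4)²·87 + 2·3.6·(-4)·(-59.3)
= 970.704 + 1392 + 1707.84 = 4070.544.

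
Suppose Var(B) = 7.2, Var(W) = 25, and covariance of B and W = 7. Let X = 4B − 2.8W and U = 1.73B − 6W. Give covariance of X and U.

covariance of X and U = 267.916

By bilinearity, covariance of X and U = ac·Var(B) + bd·Var(W) + (ad+bc)·covariance of B and W, with a=4, b=-2.8, c=1.73, d=-6.
ac·Var(B) = 4·1.73·7.2 = 49.824
bd·Var(W) = (-2.8)·(-6)·25 = 420
(ad+bc)·covariance of B and W = (-28.844)·7 = -201.908
covariance of X and U = 49.824 + 420 + (-201.908) = 267.916.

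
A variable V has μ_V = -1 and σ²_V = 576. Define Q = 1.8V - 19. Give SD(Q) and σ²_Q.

SD(Q) = 43.2, σ²_Q = 1866.24

Q = 1.8V - 19 is linear with a = 1.8, b = -19.
SD(V) = √576 = 24.
SD(Q) = |a|·SD(V) = |1.8|·24 = 43.2.
σ²_Q = a²·σ²_V = 1.8²·576 = 1866.24 (the additive constant -19 does not affect variance).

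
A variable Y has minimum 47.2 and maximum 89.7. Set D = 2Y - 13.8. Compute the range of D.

Range of Y = 89.7 − 47.2 = 42.5.
Range(D) = |a|·Range(Y) = |2|·42.5 = 85.

Range(D) = 85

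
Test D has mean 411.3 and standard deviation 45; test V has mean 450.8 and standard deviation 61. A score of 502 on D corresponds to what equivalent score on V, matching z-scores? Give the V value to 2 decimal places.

V = 573.75

z = (502 − 411.3)/45 ≈ 2.0156.
V = 450.8 + z·61 = 450.8 + (502 − 411.3)·61/45 ≈ 573.75.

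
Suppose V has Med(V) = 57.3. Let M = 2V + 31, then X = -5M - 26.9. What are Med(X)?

Med(M) = 2·57.3 + 31 = 145.6.
Med(X) = (-5)·145.6 + (-26.9) = -754.9.

Med(X) = -754.9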